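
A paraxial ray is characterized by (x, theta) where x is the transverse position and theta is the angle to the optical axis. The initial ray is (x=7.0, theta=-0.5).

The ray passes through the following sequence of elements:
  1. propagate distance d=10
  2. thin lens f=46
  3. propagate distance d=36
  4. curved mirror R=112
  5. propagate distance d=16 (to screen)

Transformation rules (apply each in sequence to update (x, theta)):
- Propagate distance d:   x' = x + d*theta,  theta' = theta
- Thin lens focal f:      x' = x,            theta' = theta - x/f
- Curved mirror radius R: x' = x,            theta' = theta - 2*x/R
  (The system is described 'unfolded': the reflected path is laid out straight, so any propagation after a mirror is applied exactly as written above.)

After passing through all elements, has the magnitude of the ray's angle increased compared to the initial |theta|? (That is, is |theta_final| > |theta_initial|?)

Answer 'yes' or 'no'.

Initial: x=7.0000 theta=-0.5000
After 1 (propagate distance d=10): x=2.0000 theta=-0.5000
After 2 (thin lens f=46): x=2.0000 theta=-25/46 (≈-0.5435)
After 3 (propagate distance d=36): x=-404/23 (≈-17.5652) theta=-25/46 (≈-0.5435)
After 4 (curved mirror R=112): x=-404/23 (≈-17.5652) theta=-37/161 (≈-0.2298)
After 5 (propagate distance d=16 (to screen)): x=-3420/161 (≈-21.2422) theta=-37/161 (≈-0.2298)
|theta_initial|=0.5000 |theta_final|=37/161 (≈0.2298) -> not increased

Answer: no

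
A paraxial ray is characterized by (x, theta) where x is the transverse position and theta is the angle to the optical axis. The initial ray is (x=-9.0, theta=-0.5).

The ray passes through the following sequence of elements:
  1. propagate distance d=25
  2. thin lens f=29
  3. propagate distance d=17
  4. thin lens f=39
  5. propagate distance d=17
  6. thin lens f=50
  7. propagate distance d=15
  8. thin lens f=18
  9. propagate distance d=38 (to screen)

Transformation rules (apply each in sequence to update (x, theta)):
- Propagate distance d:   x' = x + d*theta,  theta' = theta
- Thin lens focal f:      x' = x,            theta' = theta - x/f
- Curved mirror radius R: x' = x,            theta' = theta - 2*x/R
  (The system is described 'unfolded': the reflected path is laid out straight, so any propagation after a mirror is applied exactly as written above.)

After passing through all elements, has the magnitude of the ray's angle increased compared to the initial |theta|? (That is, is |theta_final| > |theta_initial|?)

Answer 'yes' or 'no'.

Answer: no

Derivation:
Initial: x=-9.0000 theta=-0.5000
After 1 (propagate distance d=25): x=-21.5000 theta=-0.5000
After 2 (thin lens f=29): x=-21.5000 theta=7/29 (≈0.2414)
After 3 (propagate distance d=17): x=-1009/58 (≈-17.3966) theta=7/29 (≈0.2414)
After 4 (thin lens f=39): x=-1009/58 (≈-17.3966) theta=1555/2262 (≈0.6874)
After 5 (propagate distance d=17): x=-6458/1131 (≈-5.7100) theta=1555/2262 (≈0.6874)
After 6 (thin lens f=50): x=-6458/1131 (≈-5.7100) theta=15111/18850 (≈0.8016)
After 7 (propagate distance d=15): x=71419/11310 (≈6.3147) theta=15111/18850 (≈0.8016)
After 8 (thin lens f=18): x=71419/11310 (≈6.3147) theta=458899/1017900 (≈0.4508)
After 9 (propagate distance d=38 (to screen)): x=5966468/254475 (≈23.4462) theta=458899/1017900 (≈0.4508)
|theta_initial|=0.5000 |theta_final|=458899/1017900 (≈0.4508) -> not increased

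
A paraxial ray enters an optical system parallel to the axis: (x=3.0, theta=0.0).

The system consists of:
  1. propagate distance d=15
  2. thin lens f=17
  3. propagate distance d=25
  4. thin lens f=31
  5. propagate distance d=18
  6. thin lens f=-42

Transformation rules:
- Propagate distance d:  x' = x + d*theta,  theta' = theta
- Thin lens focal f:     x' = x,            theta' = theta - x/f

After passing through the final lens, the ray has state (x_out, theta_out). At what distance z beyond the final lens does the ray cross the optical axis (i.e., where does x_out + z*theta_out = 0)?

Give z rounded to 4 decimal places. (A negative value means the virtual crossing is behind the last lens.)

Initial: x=3.0000 theta=0.0000
After 1 (propagate distance d=15): x=3.0000 theta=0.0000
After 2 (thin lens f=17): x=3.0000 theta=-3/17 (≈-0.1765)
After 3 (propagate distance d=25): x=-24/17 (≈-1.4118) theta=-3/17 (≈-0.1765)
After 4 (thin lens f=31): x=-24/17 (≈-1.4118) theta=-69/527 (≈-0.1309)
After 5 (propagate distance d=18): x=-1986/527 (≈-3.7685) theta=-69/527 (≈-0.1309)
After 6 (thin lens f=-42): x=-1986/527 (≈-3.7685) theta=-814/3689 (≈-0.2207)
z_focus = -x_out/theta_out = -(-1986/527)/(-814/3689) = -6951/407 ≈ -17.0786
Rounded to 4 decimal places: z = -17.0786

Answer: -17.0786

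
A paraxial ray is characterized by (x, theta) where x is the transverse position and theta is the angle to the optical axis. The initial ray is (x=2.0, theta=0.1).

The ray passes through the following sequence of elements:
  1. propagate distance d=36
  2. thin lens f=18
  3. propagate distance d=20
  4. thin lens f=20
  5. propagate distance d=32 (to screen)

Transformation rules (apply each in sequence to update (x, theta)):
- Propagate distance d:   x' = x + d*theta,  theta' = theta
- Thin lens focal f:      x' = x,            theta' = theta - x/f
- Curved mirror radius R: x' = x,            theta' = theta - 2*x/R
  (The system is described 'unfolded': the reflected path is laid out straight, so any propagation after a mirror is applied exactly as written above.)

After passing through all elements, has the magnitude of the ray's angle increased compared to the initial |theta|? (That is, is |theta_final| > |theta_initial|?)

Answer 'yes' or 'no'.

Initial: x=2.0000 theta=0.1000
After 1 (propagate distance d=36): x=5.6000 theta=0.1000
After 2 (thin lens f=18): x=5.6000 theta=-19/90 (≈-0.2111)
After 3 (propagate distance d=20): x=62/45 (≈1.3778) theta=-19/90 (≈-0.2111)
After 4 (thin lens f=20): x=62/45 (≈1.3778) theta=-0.2800
After 5 (propagate distance d=32 (to screen)): x=-1706/225 (≈-7.5822) theta=-0.2800
|theta_initial|=0.1000 |theta_final|=0.2800 -> increased

Answer: yes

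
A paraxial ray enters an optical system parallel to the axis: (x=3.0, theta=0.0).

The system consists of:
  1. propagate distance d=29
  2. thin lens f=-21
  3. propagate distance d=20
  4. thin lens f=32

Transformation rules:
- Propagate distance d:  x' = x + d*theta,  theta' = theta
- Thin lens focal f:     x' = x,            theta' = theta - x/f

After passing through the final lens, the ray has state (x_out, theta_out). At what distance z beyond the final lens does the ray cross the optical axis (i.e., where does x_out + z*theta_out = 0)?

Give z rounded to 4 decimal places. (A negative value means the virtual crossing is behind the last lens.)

Initial: x=3.0000 theta=0.0000
After 1 (propagate distance d=29): x=3.0000 theta=0.0000
After 2 (thin lens f=-21): x=3.0000 theta=1/7 (≈0.1429)
After 3 (propagate distance d=20): x=41/7 (≈5.8571) theta=1/7 (≈0.1429)
After 4 (thin lens f=32): x=41/7 (≈5.8571) theta=-9/224 (≈-0.0402)
z_focus = -x_out/theta_out = -(41/7)/(-9/224) = 1312/9 ≈ 145.7778
Rounded to 4 decimal places: z = 145.7778

Answer: 145.7778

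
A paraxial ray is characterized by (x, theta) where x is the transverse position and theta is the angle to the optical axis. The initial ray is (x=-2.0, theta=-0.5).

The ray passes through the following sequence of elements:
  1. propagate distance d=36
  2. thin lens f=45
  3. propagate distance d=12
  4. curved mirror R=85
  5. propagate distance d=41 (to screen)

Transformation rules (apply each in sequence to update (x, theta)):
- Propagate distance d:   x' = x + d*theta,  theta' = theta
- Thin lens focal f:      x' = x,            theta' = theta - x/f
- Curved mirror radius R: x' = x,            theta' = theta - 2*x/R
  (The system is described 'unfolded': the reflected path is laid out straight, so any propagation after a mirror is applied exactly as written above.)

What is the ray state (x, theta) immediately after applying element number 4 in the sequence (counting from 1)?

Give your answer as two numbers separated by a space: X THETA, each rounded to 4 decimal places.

Initial: x=-2.0000 theta=-0.5000
After 1 (propagate distance d=36): x=-20.0000 theta=-0.5000
After 2 (thin lens f=45): x=-20.0000 theta=-1/18 (≈-0.0556)
After 3 (propagate distance d=12): x=-62/3 (≈-20.6667) theta=-1/18 (≈-0.0556)
After 4 (curved mirror R=85): x=-62/3 (≈-20.6667) theta=659/1530 (≈0.4307)
Rounded to 4 decimal places: x = -20.6667, theta = 0.4307

Answer: -20.6667 0.4307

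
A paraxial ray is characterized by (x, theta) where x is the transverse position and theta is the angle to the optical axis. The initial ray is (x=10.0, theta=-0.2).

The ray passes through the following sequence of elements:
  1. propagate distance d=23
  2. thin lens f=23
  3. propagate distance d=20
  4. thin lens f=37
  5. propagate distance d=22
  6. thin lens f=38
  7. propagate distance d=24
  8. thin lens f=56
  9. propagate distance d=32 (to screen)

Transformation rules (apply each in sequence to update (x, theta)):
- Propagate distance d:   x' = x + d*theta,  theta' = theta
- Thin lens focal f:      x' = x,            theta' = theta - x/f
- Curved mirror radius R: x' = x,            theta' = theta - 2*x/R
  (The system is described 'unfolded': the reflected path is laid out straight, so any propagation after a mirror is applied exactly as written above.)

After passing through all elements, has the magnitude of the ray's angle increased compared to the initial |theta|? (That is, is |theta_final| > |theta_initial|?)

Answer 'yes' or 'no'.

Initial: x=10.0000 theta=-0.2000
After 1 (propagate distance d=23): x=5.4000 theta=-0.2000
After 2 (thin lens f=23): x=5.4000 theta=-10/23 (≈-0.4348)
After 3 (propagate distance d=20): x=-379/115 (≈-3.2957) theta=-10/23 (≈-0.4348)
After 4 (thin lens f=37): x=-379/115 (≈-3.2957) theta=-1471/4255 (≈-0.3457)
After 5 (propagate distance d=22): x=-9277/851 (≈-10.9013) theta=-1471/4255 (≈-0.3457)
After 6 (thin lens f=38): x=-9277/851 (≈-10.9013) theta=-9513/161690 (≈-0.0588)
After 7 (propagate distance d=24): x=-995471/80845 (≈-12.3133) theta=-9513/161690 (≈-0.0588)
After 8 (thin lens f=56): x=-995471/80845 (≈-12.3133) theta=729107/4527320 (≈0.1610)
After 9 (propagate distance d=32 (to screen)): x=-4051869/565915 (≈-7.1599) theta=729107/4527320 (≈0.1610)
|theta_initial|=0.2000 |theta_final|=729107/4527320 (≈0.1610) -> not increased

Answer: no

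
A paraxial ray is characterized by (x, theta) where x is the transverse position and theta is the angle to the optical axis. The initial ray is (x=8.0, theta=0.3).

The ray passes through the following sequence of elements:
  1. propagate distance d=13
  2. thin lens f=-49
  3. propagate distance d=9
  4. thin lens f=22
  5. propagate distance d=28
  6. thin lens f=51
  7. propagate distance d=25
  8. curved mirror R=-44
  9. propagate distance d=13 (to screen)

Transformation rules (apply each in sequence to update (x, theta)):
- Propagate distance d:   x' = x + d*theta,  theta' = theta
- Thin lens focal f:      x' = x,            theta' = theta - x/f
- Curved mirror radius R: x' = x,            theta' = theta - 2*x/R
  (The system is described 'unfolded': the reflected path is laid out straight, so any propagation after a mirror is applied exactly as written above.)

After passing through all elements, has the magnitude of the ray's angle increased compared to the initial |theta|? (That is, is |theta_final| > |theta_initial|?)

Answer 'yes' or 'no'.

Initial: x=8.0000 theta=0.3000
After 1 (propagate distance d=13): x=11.9000 theta=0.3000
After 2 (thin lens f=-49): x=11.9000 theta=19/35 (≈0.5429)
After 3 (propagate distance d=9): x=235/14 (≈16.7857) theta=19/35 (≈0.5429)
After 4 (thin lens f=22): x=235/14 (≈16.7857) theta=-339/1540 (≈-0.2201)
After 5 (propagate distance d=28): x=8179/770 (≈10.6221) theta=-339/1540 (≈-0.2201)
After 6 (thin lens f=51): x=8179/770 (≈10.6221) theta=-33647/78540 (≈-0.4284)
After 7 (propagate distance d=25): x=-6917/78540 (≈-0.0881) theta=-33647/78540 (≈-0.4284)
After 8 (curved mirror R=-44): x=-6917/78540 (≈-0.0881) theta=-747151/1727880 (≈-0.4324)
After 9 (propagate distance d=13 (to screen)): x=-3288379/575960 (≈-5.7094) theta=-747151/1727880 (≈-0.4324)
|theta_initial|=0.3000 |theta_final|=747151/1727880 (≈0.4324) -> increased

Answer: yes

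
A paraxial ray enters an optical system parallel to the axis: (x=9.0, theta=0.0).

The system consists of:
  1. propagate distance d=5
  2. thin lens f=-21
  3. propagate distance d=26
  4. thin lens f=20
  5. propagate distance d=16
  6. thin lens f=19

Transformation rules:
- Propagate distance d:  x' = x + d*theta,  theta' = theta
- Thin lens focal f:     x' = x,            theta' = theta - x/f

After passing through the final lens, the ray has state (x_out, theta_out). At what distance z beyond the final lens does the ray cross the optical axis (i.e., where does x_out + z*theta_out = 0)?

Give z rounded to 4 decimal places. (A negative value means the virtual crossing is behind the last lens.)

Initial: x=9.0000 theta=0.0000
After 1 (propagate distance d=5): x=9.0000 theta=0.0000
After 2 (thin lens f=-21): x=9.0000 theta=3/7 (≈0.4286)
After 3 (propagate distance d=26): x=141/7 (≈20.1429) theta=3/7 (≈0.4286)
After 4 (thin lens f=20): x=141/7 (≈20.1429) theta=-81/140 (≈-0.5786)
After 5 (propagate distance d=16): x=381/35 (≈10.8857) theta=-81/140 (≈-0.5786)
After 6 (thin lens f=19): x=381/35 (≈10.8857) theta=-3063/2660 (≈-1.1515)
z_focus = -x_out/theta_out = -(381/35)/(-3063/2660) = 9652/1021 ≈ 9.4535
Rounded to 4 decimal places: z = 9.4535

Answer: 9.4535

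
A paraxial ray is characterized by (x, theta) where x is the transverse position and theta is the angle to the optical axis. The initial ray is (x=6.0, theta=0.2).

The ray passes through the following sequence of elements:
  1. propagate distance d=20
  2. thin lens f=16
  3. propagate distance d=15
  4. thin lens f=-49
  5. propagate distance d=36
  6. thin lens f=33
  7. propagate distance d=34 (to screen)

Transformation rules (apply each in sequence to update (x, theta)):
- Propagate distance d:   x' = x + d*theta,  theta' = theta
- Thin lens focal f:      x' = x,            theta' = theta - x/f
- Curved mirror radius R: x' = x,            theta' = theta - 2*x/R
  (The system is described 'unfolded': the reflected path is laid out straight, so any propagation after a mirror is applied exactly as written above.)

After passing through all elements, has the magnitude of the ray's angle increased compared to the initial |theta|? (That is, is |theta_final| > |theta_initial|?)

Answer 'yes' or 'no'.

Answer: no

Derivation:
Initial: x=6.0000 theta=0.2000
After 1 (propagate distance d=20): x=10.0000 theta=0.2000
After 2 (thin lens f=16): x=10.0000 theta=-0.4250
After 3 (propagate distance d=15): x=3.6250 theta=-0.4250
After 4 (thin lens f=-49): x=3.6250 theta=-86/245 (≈-0.3510)
After 5 (propagate distance d=36): x=-17663/1960 (≈-9.0117) theta=-86/245 (≈-0.3510)
After 6 (thin lens f=33): x=-17663/1960 (≈-9.0117) theta=-5041/64680 (≈-0.0779)
After 7 (propagate distance d=34 (to screen)): x=-754273/64680 (≈-11.6616) theta=-5041/64680 (≈-0.0779)
|theta_initial|=0.2000 |theta_final|=5041/64680 (≈0.0779) -> not increased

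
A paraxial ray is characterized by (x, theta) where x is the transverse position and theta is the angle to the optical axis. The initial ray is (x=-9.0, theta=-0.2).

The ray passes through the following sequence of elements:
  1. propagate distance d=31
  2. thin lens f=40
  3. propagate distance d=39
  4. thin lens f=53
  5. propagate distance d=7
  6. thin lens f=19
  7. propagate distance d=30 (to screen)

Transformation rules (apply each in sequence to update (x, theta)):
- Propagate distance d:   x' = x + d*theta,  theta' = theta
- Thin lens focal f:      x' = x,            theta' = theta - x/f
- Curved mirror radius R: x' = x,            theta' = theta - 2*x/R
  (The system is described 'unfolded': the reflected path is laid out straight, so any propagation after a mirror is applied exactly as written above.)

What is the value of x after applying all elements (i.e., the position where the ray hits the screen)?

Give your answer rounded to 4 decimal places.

Answer: 13.4110

Derivation:
Initial: x=-9.0000 theta=-0.2000
After 1 (propagate distance d=31): x=-15.2000 theta=-0.2000
After 2 (thin lens f=40): x=-15.2000 theta=0.1800
After 3 (propagate distance d=39): x=-8.1800 theta=0.1800
After 4 (thin lens f=53): x=-8.1800 theta=443/1325 (≈0.3343)
After 5 (propagate distance d=7): x=-619/106 (≈-5.8396) theta=443/1325 (≈0.3343)
After 6 (thin lens f=19): x=-619/106 (≈-5.8396) theta=32309/50350 (≈0.6417)
After 7 (propagate distance d=30 (to screen)): x=135049/10070 (≈13.4110) theta=32309/50350 (≈0.6417)
Rounded to 4 decimal places: x = 13.4110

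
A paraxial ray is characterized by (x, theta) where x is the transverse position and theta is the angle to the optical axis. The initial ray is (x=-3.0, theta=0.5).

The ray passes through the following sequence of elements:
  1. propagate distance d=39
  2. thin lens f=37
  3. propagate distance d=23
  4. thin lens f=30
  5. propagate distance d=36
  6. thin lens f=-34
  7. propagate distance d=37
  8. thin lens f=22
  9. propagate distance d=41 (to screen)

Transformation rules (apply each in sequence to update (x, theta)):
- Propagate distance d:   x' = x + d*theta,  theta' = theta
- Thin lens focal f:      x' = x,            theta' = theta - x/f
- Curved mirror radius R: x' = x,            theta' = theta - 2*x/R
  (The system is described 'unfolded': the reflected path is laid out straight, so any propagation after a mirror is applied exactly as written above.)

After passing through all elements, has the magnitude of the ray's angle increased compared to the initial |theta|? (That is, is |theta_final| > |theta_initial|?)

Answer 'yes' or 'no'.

Answer: no

Derivation:
Initial: x=-3.0000 theta=0.5000
After 1 (propagate distance d=39): x=16.5000 theta=0.5000
After 2 (thin lens f=37): x=16.5000 theta=2/37 (≈0.0541)
After 3 (propagate distance d=23): x=1313/74 (≈17.7432) theta=2/37 (≈0.0541)
After 4 (thin lens f=30): x=1313/74 (≈17.7432) theta=-1193/2220 (≈-0.5374)
After 5 (propagate distance d=36): x=-593/370 (≈-1.6027) theta=-1193/2220 (≈-0.5374)
After 6 (thin lens f=-34): x=-593/370 (≈-1.6027) theta=-1103/1887 (≈-0.5845)
After 7 (propagate distance d=37): x=-438353/18870 (≈-23.2302) theta=-1103/1887 (≈-0.5845)
After 8 (thin lens f=22): x=-438353/18870 (≈-23.2302) theta=1763/3740 (≈0.4714)
After 9 (propagate distance d=41 (to screen)): x=-1620353/415140 (≈-3.9031) theta=1763/3740 (≈0.4714)
|theta_initial|=0.5000 |theta_final|=1763/3740 (≈0.4714) -> not increased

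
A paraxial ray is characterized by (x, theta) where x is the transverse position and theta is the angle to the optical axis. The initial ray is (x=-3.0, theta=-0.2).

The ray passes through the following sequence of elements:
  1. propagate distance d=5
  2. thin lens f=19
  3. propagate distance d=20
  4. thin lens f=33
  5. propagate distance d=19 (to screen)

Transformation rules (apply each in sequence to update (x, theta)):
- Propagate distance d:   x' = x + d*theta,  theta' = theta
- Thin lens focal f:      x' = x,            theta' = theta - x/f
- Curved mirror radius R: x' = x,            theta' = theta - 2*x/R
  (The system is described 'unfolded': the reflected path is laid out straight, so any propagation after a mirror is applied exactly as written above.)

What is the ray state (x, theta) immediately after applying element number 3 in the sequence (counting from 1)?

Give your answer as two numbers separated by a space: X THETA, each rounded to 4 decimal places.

Initial: x=-3.0000 theta=-0.2000
After 1 (propagate distance d=5): x=-4.0000 theta=-0.2000
After 2 (thin lens f=19): x=-4.0000 theta=1/95 (≈0.0105)
After 3 (propagate distance d=20): x=-72/19 (≈-3.7895) theta=1/95 (≈0.0105)
Rounded to 4 decimal places: x = -3.7895, theta = 0.0105

Answer: -3.7895 0.0105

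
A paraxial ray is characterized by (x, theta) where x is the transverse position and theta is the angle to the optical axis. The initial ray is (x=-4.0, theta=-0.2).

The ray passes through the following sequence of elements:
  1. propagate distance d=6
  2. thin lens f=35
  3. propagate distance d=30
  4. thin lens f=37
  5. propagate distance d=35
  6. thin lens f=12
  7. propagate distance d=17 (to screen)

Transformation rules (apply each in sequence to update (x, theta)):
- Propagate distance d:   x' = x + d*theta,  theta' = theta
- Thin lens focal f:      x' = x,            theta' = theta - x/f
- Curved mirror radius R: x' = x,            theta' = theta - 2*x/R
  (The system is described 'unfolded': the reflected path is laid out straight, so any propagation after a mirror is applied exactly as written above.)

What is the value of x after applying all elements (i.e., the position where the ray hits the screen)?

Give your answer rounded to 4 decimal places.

Initial: x=-4.0000 theta=-0.2000
After 1 (propagate distance d=6): x=-5.2000 theta=-0.2000
After 2 (thin lens f=35): x=-5.2000 theta=-9/175 (≈-0.0514)
After 3 (propagate distance d=30): x=-236/35 (≈-6.7429) theta=-9/175 (≈-0.0514)
After 4 (thin lens f=37): x=-236/35 (≈-6.7429) theta=121/925 (≈0.1308)
After 5 (propagate distance d=35): x=-2803/1295 (≈-2.1645) theta=121/925 (≈0.1308)
After 6 (thin lens f=12): x=-2803/1295 (≈-2.1645) theta=24179/77700 (≈0.3112)
After 7 (propagate distance d=17 (to screen)): x=242863/77700 (≈3.1256) theta=24179/77700 (≈0.3112)
Rounded to 4 decimal places: x = 3.1256

Answer: 3.1256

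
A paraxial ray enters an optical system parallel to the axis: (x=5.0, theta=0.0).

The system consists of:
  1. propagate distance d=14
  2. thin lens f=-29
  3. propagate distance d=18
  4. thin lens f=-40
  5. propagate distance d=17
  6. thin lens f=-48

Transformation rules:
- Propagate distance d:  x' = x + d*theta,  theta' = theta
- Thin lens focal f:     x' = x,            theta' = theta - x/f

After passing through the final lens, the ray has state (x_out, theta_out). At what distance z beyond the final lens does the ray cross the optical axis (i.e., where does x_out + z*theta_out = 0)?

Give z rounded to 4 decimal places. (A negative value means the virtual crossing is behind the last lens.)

Answer: -21.3977

Derivation:
Initial: x=5.0000 theta=0.0000
After 1 (propagate distance d=14): x=5.0000 theta=0.0000
After 2 (thin lens f=-29): x=5.0000 theta=5/29 (≈0.1724)
After 3 (propagate distance d=18): x=235/29 (≈8.1034) theta=5/29 (≈0.1724)
After 4 (thin lens f=-40): x=235/29 (≈8.1034) theta=0.3750
After 5 (propagate distance d=17): x=3359/232 (≈14.4784) theta=0.3750
After 6 (thin lens f=-48): x=3359/232 (≈14.4784) theta=7535/11136 (≈0.6766)
z_focus = -x_out/theta_out = -(3359/232)/(7535/11136) = -161232/7535 ≈ -21.3977
Rounded to 4 decimal places: z = -21.3977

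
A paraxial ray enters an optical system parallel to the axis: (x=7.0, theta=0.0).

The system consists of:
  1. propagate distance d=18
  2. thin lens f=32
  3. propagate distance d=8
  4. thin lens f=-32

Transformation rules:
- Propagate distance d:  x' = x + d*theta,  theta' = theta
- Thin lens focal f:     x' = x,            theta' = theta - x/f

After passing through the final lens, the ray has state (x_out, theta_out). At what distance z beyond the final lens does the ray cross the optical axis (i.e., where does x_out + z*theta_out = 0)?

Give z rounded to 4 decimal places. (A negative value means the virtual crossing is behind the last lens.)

Answer: 96.0000

Derivation:
Initial: x=7.0000 theta=0.0000
After 1 (propagate distance d=18): x=7.0000 theta=0.0000
After 2 (thin lens f=32): x=7.0000 theta=-7/32 (≈-0.2188)
After 3 (propagate distance d=8): x=5.2500 theta=-7/32 (≈-0.2188)
After 4 (thin lens f=-32): x=5.2500 theta=-7/128 (≈-0.0547)
z_focus = -x_out/theta_out = -(5.2500)/(-7/128) = 96.0000
Rounded to 4 decimal places: z = 96.0000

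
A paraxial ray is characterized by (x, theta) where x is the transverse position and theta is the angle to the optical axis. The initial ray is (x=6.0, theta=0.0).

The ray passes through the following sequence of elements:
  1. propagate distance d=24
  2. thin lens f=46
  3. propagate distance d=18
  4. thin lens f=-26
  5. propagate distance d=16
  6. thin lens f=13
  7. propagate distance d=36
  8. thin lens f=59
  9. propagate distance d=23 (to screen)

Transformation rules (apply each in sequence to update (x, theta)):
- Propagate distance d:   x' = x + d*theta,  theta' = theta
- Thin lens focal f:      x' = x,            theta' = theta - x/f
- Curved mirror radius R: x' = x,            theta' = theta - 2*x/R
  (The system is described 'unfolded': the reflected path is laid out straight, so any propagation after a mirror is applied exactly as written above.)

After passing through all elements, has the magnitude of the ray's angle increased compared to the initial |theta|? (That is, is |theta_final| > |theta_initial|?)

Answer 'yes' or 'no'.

Initial: x=6.0000 theta=0.0000
After 1 (propagate distance d=24): x=6.0000 theta=0.0000
After 2 (thin lens f=46): x=6.0000 theta=-3/23 (≈-0.1304)
After 3 (propagate distance d=18): x=84/23 (≈3.6522) theta=-3/23 (≈-0.1304)
After 4 (thin lens f=-26): x=84/23 (≈3.6522) theta=3/299 (≈0.0100)
After 5 (propagate distance d=16): x=1140/299 (≈3.8127) theta=3/299 (≈0.0100)
After 6 (thin lens f=13): x=1140/299 (≈3.8127) theta=-1101/3887 (≈-0.2833)
After 7 (propagate distance d=36): x=-24816/3887 (≈-6.3844) theta=-1101/3887 (≈-0.2833)
After 8 (thin lens f=59): x=-24816/3887 (≈-6.3844) theta=-40143/229333 (≈-0.1750)
After 9 (propagate distance d=23 (to screen)): x=-2387433/229333 (≈-10.4103) theta=-40143/229333 (≈-0.1750)
|theta_initial|=0.0000 |theta_final|=40143/229333 (≈0.1750) -> increased

Answer: yes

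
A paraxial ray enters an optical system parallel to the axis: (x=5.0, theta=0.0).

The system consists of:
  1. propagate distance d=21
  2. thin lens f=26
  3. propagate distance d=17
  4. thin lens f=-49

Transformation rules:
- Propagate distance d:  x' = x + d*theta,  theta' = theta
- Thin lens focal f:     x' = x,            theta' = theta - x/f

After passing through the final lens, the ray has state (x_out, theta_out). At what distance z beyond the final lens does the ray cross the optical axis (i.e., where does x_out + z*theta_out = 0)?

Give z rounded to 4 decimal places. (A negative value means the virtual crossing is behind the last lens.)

Initial: x=5.0000 theta=0.0000
After 1 (propagate distance d=21): x=5.0000 theta=0.0000
After 2 (thin lens f=26): x=5.0000 theta=-5/26 (≈-0.1923)
After 3 (propagate distance d=17): x=45/26 (≈1.7308) theta=-5/26 (≈-0.1923)
After 4 (thin lens f=-49): x=45/26 (≈1.7308) theta=-100/637 (≈-0.1570)
z_focus = -x_out/theta_out = -(45/26)/(-100/637) = 11.0250
Rounded to 4 decimal places: z = 11.0250

Answer: 11.0250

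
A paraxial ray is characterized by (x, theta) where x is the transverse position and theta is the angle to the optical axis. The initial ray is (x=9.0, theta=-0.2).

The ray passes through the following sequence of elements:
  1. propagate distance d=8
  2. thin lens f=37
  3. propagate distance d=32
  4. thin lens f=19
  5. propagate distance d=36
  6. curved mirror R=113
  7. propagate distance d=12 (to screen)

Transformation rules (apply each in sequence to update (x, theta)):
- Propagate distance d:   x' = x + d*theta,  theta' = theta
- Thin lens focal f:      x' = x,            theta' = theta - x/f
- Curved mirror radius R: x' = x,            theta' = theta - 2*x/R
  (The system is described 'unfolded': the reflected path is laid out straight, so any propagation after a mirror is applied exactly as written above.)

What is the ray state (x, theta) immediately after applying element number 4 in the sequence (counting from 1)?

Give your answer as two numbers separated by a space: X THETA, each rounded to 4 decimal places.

Answer: -5.4000 -0.1158

Derivation:
Initial: x=9.0000 theta=-0.2000
After 1 (propagate distance d=8): x=7.4000 theta=-0.2000
After 2 (thin lens f=37): x=7.4000 theta=-0.4000
After 3 (propagate distance d=32): x=-5.4000 theta=-0.4000
After 4 (thin lens f=19): x=-5.4000 theta=-11/95 (≈-0.1158)
Rounded to 4 decimal places: x = -5.4000, theta = -0.1158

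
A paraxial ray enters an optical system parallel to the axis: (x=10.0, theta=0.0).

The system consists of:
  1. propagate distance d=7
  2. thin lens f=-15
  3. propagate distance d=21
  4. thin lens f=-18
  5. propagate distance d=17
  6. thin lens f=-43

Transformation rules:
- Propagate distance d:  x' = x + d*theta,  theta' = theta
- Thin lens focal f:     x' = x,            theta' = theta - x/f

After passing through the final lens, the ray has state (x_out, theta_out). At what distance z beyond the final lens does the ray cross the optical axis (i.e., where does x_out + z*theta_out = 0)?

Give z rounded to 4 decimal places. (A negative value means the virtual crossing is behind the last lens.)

Answer: -17.3194

Derivation:
Initial: x=10.0000 theta=0.0000
After 1 (propagate distance d=7): x=10.0000 theta=0.0000
After 2 (thin lens f=-15): x=10.0000 theta=2/3 (≈0.6667)
After 3 (propagate distance d=21): x=24.0000 theta=2/3 (≈0.6667)
After 4 (thin lens f=-18): x=24.0000 theta=2.0000
After 5 (propagate distance d=17): x=58.0000 theta=2.0000
After 6 (thin lens f=-43): x=58.0000 theta=144/43 (≈3.3488)
z_focus = -x_out/theta_out = -(58.0000)/(144/43) = -1247/72 ≈ -17.3194
Rounded to 4 decimal places: z = -17.3194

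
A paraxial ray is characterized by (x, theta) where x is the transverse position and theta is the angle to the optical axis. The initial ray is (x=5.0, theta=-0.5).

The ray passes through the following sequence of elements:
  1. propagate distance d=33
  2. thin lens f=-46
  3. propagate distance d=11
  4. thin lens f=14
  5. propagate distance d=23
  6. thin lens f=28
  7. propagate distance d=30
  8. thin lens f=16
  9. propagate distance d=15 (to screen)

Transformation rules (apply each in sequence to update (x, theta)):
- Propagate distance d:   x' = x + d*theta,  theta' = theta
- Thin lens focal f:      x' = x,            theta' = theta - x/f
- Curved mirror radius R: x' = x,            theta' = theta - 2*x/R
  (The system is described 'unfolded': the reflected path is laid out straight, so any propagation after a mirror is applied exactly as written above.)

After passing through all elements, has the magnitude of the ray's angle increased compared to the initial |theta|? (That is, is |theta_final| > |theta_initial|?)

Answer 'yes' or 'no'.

Answer: no

Derivation:
Initial: x=5.0000 theta=-0.5000
After 1 (propagate distance d=33): x=-11.5000 theta=-0.5000
After 2 (thin lens f=-46): x=-11.5000 theta=-0.7500
After 3 (propagate distance d=11): x=-19.7500 theta=-0.7500
After 4 (thin lens f=14): x=-19.7500 theta=37/56 (≈0.6607)
After 5 (propagate distance d=23): x=-255/56 (≈-4.5536) theta=37/56 (≈0.6607)
After 6 (thin lens f=28): x=-255/56 (≈-4.5536) theta=1291/1568 (≈0.8233)
After 7 (propagate distance d=30): x=15795/784 (≈20.1467) theta=1291/1568 (≈0.8233)
After 8 (thin lens f=16): x=15795/784 (≈20.1467) theta=-781/1792 (≈-0.4358)
After 9 (propagate distance d=15 (to screen)): x=170715/12544 (≈13.6093) theta=-781/1792 (≈-0.4358)
|theta_initial|=0.5000 |theta_final|=781/1792 (≈0.4358) -> not increased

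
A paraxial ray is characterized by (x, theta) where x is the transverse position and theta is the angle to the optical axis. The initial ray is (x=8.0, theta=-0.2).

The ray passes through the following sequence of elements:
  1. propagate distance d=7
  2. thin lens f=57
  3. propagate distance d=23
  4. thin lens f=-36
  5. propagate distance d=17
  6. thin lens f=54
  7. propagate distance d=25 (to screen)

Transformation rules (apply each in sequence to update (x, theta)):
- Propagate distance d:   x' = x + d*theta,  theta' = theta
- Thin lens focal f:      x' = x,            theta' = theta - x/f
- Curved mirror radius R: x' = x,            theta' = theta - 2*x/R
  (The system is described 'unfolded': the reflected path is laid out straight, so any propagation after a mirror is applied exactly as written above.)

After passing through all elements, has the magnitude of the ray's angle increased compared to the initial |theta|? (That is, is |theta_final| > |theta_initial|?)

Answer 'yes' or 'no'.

Answer: yes

Derivation:
Initial: x=8.0000 theta=-0.2000
After 1 (propagate distance d=7): x=6.6000 theta=-0.2000
After 2 (thin lens f=57): x=6.6000 theta=-6/19 (≈-0.3158)
After 3 (propagate distance d=23): x=-63/95 (≈-0.6632) theta=-6/19 (≈-0.3158)
After 4 (thin lens f=-36): x=-63/95 (≈-0.6632) theta=-127/380 (≈-0.3342)
After 5 (propagate distance d=17): x=-2411/380 (≈-6.3447) theta=-127/380 (≈-0.3342)
After 6 (thin lens f=54): x=-2411/380 (≈-6.3447) theta=-4447/20520 (≈-0.2167)
After 7 (propagate distance d=25 (to screen)): x=-241369/20520 (≈-11.7626) theta=-4447/20520 (≈-0.2167)
|theta_initial|=0.2000 |theta_final|=4447/20520 (≈0.2167) -> increased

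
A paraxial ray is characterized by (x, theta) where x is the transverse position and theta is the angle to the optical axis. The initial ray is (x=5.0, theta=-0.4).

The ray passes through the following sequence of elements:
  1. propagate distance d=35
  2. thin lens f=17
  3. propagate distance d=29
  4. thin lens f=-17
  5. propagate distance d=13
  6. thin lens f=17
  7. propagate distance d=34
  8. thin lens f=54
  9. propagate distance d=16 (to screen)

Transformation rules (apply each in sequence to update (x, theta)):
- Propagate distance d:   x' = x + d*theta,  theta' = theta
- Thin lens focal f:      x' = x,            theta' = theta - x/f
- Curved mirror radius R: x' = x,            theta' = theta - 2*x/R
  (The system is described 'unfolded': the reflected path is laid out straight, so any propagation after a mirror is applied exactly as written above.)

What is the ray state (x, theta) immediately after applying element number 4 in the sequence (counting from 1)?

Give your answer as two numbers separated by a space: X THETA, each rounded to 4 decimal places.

Answer: -5.2471 -0.1792

Derivation:
Initial: x=5.0000 theta=-0.4000
After 1 (propagate distance d=35): x=-9.0000 theta=-0.4000
After 2 (thin lens f=17): x=-9.0000 theta=11/85 (≈0.1294)
After 3 (propagate distance d=29): x=-446/85 (≈-5.2471) theta=11/85 (≈0.1294)
After 4 (thin lens f=-17): x=-446/85 (≈-5.2471) theta=-259/1445 (≈-0.1792)
Rounded to 4 decimal places: x = -5.2471, theta = -0.1792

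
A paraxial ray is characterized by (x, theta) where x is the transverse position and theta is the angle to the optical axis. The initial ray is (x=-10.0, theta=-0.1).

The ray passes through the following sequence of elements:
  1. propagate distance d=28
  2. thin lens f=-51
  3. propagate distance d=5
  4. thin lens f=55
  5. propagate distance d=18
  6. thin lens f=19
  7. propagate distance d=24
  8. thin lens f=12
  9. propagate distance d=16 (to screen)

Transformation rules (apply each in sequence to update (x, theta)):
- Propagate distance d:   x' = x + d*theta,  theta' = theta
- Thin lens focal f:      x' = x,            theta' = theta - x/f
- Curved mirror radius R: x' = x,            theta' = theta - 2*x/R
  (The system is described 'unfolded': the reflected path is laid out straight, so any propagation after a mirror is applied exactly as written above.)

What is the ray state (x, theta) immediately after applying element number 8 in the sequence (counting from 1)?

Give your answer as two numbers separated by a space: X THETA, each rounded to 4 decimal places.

Answer: 2.1669 0.5809

Derivation:
Initial: x=-10.0000 theta=-0.1000
After 1 (propagate distance d=28): x=-12.8000 theta=-0.1000
After 2 (thin lens f=-51): x=-12.8000 theta=-179/510 (≈-0.3510)
After 3 (propagate distance d=5): x=-7423/510 (≈-14.5549) theta=-179/510 (≈-0.3510)
After 4 (thin lens f=55): x=-7423/510 (≈-14.5549) theta=-1211/14025 (≈-0.0863)
After 5 (propagate distance d=18): x=-451861/28050 (≈-16.1091) theta=-1211/14025 (≈-0.0863)
After 6 (thin lens f=19): x=-451861/28050 (≈-16.1091) theta=135281/177650 (≈0.7615)
After 7 (propagate distance d=24): x=1154873/532950 (≈2.1669) theta=135281/177650 (≈0.7615)
After 8 (thin lens f=12): x=1154873/532950 (≈2.1669) theta=3715243/6395400 (≈0.5809)
Rounded to 4 decimal places: x = 2.1669, theta = 0.5809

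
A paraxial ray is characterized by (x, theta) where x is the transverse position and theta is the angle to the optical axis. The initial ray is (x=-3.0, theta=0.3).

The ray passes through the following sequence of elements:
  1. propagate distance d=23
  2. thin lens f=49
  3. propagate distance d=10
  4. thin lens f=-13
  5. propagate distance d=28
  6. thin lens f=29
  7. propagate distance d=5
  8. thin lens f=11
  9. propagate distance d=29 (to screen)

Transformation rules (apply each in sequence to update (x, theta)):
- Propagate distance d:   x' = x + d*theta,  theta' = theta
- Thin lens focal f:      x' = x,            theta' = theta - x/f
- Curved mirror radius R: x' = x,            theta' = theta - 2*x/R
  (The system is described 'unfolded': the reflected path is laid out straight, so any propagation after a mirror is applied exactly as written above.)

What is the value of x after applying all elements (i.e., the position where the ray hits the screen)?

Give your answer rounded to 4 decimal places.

Answer: -45.4875

Derivation:
Initial: x=-3.0000 theta=0.3000
After 1 (propagate distance d=23): x=3.9000 theta=0.3000
After 2 (thin lens f=49): x=3.9000 theta=54/245 (≈0.2204)
After 3 (propagate distance d=10): x=2991/490 (≈6.1041) theta=54/245 (≈0.2204)
After 4 (thin lens f=-13): x=2991/490 (≈6.1041) theta=879/1274 (≈0.6900)
After 5 (propagate distance d=28): x=161943/6370 (≈25.4228) theta=879/1274 (≈0.6900)
After 6 (thin lens f=29): x=161943/6370 (≈25.4228) theta=-17244/92365 (≈-0.1867)
After 7 (propagate distance d=5): x=4523907/184730 (≈24.4893) theta=-17244/92365 (≈-0.1867)
After 8 (thin lens f=11): x=4523907/184730 (≈24.4893) theta=-75435/31262 (≈-2.4130)
After 9 (propagate distance d=29 (to screen)): x=-46215999/1016015 (≈-45.4875) theta=-75435/31262 (≈-2.4130)
Rounded to 4 decimal places: x = -45.4875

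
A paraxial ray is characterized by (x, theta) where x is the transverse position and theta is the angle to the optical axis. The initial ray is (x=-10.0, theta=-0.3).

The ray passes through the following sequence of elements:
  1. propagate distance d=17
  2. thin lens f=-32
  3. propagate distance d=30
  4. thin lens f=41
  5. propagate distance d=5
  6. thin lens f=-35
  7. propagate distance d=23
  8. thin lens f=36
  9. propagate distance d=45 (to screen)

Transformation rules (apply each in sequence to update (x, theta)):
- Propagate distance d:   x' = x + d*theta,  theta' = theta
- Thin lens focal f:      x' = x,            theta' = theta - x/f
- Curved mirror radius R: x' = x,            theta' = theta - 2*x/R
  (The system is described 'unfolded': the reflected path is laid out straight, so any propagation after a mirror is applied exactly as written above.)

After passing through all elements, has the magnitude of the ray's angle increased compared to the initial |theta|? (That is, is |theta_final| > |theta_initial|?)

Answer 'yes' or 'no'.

Initial: x=-10.0000 theta=-0.3000
After 1 (propagate distance d=17): x=-15.1000 theta=-0.3000
After 2 (thin lens f=-32): x=-15.1000 theta=-247/320 (≈-0.7719)
After 3 (propagate distance d=30): x=-6121/160 (≈-38.2563) theta=-247/320 (≈-0.7719)
After 4 (thin lens f=41): x=-6121/160 (≈-38.2563) theta=423/2624 (≈0.1612)
After 5 (propagate distance d=5): x=-491347/13120 (≈-37.4502) theta=423/2624 (≈0.1612)
After 6 (thin lens f=-35): x=-491347/13120 (≈-37.4502) theta=-208661/229600 (≈-0.9088)
After 7 (propagate distance d=23): x=-26795551/459200 (≈-58.3527) theta=-208661/229600 (≈-0.9088)
After 8 (thin lens f=36): x=-26795551/459200 (≈-58.3527) theta=11771959/16531200 (≈0.7121)
After 9 (propagate distance d=45 (to screen)): x=-48322409/1836800 (≈-26.3079) theta=11771959/16531200 (≈0.7121)
|theta_initial|=0.3000 |theta_final|=11771959/16531200 (≈0.7121) -> increased

Answer: yes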